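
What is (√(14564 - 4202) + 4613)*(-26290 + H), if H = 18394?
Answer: -36424248 - 7896*√10362 ≈ -3.7228e+7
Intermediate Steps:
(√(14564 - 4202) + 4613)*(-26290 + H) = (√(14564 - 4202) + 4613)*(-26290 + 18394) = (√10362 + 4613)*(-7896) = (4613 + √10362)*(-7896) = -36424248 - 7896*√10362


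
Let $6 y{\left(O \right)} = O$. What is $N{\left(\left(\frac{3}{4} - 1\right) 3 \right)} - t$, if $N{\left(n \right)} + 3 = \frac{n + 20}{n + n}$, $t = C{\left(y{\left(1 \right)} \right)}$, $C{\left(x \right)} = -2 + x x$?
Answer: $- \frac{499}{36} \approx -13.861$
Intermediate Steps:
$y{\left(O \right)} = \frac{O}{6}$
$C{\left(x \right)} = -2 + x^{2}$
$t = - \frac{71}{36}$ ($t = -2 + \left(\frac{1}{6} \cdot 1\right)^{2} = -2 + \left(\frac{1}{6}\right)^{2} = -2 + \frac{1}{36} = - \frac{71}{36} \approx -1.9722$)
$N{\left(n \right)} = -3 + \frac{20 + n}{2 n}$ ($N{\left(n \right)} = -3 + \frac{n + 20}{n + n} = -3 + \frac{20 + n}{2 n}$)
$N{\left(\left(\frac{3}{4} - 1\right) 3 \right)} - t = \left(- \frac{5}{2} + \frac{10}{\left(\frac{3}{4} - 1\right) 3}\right) - - \frac{71}{36} = \left(- \frac{5}{2} + \frac{10}{\left(3 \cdot \frac{1}{4} - 1\right) 3}\right) + \frac{71}{36} = \left(- \frac{5}{2} + \frac{10}{\left(\frac{3}{4} - 1\right) 3}\right) + \frac{71}{36} = \left(- \frac{5}{2} + \frac{10}{\left(- \frac{1}{4}\right) 3}\right) + \frac{71}{36} = \left(- \frac{5}{2} + \frac{10}{- \frac{3}{4}}\right) + \frac{71}{36} = \left(- \frac{5}{2} + 10 \left(- \frac{4}{3}\right)\right) + \frac{71}{36} = \left(- \frac{5}{2} - \frac{40}{3}\right) + \frac{71}{36} = - \frac{95}{6} + \frac{71}{36} = - \frac{499}{36}$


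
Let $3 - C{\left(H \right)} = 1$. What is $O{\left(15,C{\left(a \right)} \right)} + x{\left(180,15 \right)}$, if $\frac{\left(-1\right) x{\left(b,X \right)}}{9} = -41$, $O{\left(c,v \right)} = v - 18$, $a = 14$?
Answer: $353$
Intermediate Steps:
$C{\left(H \right)} = 2$ ($C{\left(H \right)} = 3 - 1 = 2$)
$O{\left(c,v \right)} = -18 + v$
$x{\left(b,X \right)} = 369$ ($x{\left(b,X \right)} = \left(-9\right) \left(-41\right) = 369$)
$O{\left(15,C{\left(a \right)} \right)} + x{\left(180,15 \right)} = \left(-18 + 2\right) + 369 = -16 + 369 = 353$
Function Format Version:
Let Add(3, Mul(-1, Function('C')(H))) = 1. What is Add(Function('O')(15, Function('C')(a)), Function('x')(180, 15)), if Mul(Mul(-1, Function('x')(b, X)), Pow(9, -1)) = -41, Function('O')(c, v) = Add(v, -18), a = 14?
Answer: 353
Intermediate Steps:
Function('C')(H) = 2 (Function('C')(H) = Add(3, Mul(-1, 1)) = Add(3, -1) = 2)
Function('O')(c, v) = Add(-18, v)
Function('x')(b, X) = 369 (Function('x')(b, X) = Mul(-9, -41) = 369)
Add(Function('O')(15, Function('C')(a)), Function('x')(180, 15)) = Add(Add(-18, 2), 369) = Add(-16, 369) = 353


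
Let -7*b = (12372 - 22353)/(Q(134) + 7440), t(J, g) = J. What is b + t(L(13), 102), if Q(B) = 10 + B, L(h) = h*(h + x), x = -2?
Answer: 2533855/17696 ≈ 143.19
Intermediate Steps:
L(h) = h*(-2 + h) (L(h) = h*(h - 2) = h*(-2 + h))
b = 3327/17696 (b = -(12372 - 22353)/(7*((10 + 134) + 7440)) = -(-9981)/(7*(144 + 7440)) = -(-9981)/(7*7584) = -1/7*(-3327/2528) = 3327/17696 ≈ 0.18801)
b + t(L(13), 102) = 3327/17696 + 13*(-2 + 13) = 3327/17696 + 13*11 = 3327/17696 + 143 = 2533855/17696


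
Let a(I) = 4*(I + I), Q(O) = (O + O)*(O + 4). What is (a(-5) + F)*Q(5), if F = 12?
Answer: -2520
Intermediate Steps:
Q(O) = 2*O*(4 + O) (Q(O) = (2*O)*(4 + O) = 2*O*(4 + O))
a(I) = 8*I (a(I) = 4*(2*I) = 8*I)
(a(-5) + F)*Q(5) = (8*(-5) + 12)*(2*5*(4 + 5)) = (-40 + 12)*(2*5*9) = -28*90 = -2520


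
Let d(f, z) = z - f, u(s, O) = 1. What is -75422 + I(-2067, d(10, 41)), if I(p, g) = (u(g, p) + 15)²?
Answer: -75166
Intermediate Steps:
I(p, g) = 256 (I(p, g) = (1 + 15)² = 16² = 256)
-75422 + I(-2067, d(10, 41)) = -75422 + 256 = -75166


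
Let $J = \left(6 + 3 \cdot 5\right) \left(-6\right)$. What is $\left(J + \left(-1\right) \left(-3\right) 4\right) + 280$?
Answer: $166$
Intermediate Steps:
$J = -126$ ($J = \left(6 + 15\right) \left(-6\right) = 21 \left(-6\right) = -126$)
$\left(J + \left(-1\right) \left(-3\right) 4\right) + 280 = \left(-126 + \left(-1\right) \left(-3\right) 4\right) + 280 = \left(-126 + 3 \cdot 4\right) + 280 = \left(-126 + 12\right) + 280 = -114 + 280 = 166$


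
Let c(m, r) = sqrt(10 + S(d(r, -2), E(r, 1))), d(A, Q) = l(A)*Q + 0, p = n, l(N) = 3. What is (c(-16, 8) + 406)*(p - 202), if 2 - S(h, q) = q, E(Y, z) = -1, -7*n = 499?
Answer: -110954 - 1913*sqrt(13)/7 ≈ -1.1194e+5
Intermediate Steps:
n = -499/7 (n = -1/7*499 = -499/7 ≈ -71.286)
p = -499/7 ≈ -71.286
d(A, Q) = 3*Q (d(A, Q) = 3*Q + 0 = 3*Q)
S(h, q) = 2 - q
c(m, r) = sqrt(13) (c(m, r) = sqrt(10 + (2 - 1*(-1))) = sqrt(10 + (2 + 1)) = sqrt(10 + 3) = sqrt(13))
(c(-16, 8) + 406)*(p - 202) = (sqrt(13) + 406)*(-499/7 - 202) = (406 + sqrt(13))*(-1913/7) = -110954 - 1913*sqrt(13)/7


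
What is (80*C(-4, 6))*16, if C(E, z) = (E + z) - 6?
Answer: -5120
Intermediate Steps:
C(E, z) = -6 + E + z
(80*C(-4, 6))*16 = (80*(-6 - 4 + 6))*16 = (80*(-4))*16 = -320*16 = -5120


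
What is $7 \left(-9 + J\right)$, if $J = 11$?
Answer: $14$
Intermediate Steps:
$7 \left(-9 + J\right) = 7 \left(-9 + 11\right) = 7 \cdot 2 = 14$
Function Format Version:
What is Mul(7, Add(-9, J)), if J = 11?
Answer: 14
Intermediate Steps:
Mul(7, Add(-9, J)) = Mul(7, Add(-9, 11)) = Mul(7, 2) = 14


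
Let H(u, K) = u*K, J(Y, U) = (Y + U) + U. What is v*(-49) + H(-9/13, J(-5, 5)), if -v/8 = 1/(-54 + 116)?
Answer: 1153/403 ≈ 2.8610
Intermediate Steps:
J(Y, U) = Y + 2*U (J(Y, U) = (U + Y) + U = Y + 2*U)
H(u, K) = K*u
v = -4/31 (v = -8/(-54 + 116) = -8/62 = -8*1/62 = -4/31 ≈ -0.12903)
v*(-49) + H(-9/13, J(-5, 5)) = -4/31*(-49) + (-5 + 2*5)*(-9/13) = 196/31 + (-5 + 10)*(-9*1/13) = 196/31 + 5*(-9/13) = 196/31 - 45/13 = 1153/403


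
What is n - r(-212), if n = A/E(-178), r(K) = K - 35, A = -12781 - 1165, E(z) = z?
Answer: 28956/89 ≈ 325.35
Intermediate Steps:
A = -13946
r(K) = -35 + K
n = 6973/89 (n = -13946/(-178) = -13946*(-1/178) = 6973/89 ≈ 78.348)
n - r(-212) = 6973/89 - (-35 - 212) = 6973/89 - 1*(-247) = 6973/89 + 247 = 28956/89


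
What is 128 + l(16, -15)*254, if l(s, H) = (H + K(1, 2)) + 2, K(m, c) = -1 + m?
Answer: -3174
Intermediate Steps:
l(s, H) = 2 + H (l(s, H) = (H + (-1 + 1)) + 2 = (H + 0) + 2 = H + 2 = 2 + H)
128 + l(16, -15)*254 = 128 + (2 - 15)*254 = 128 - 13*254 = 128 - 3302 = -3174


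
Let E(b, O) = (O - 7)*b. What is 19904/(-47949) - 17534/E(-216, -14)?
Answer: -155170385/36249444 ≈ -4.2806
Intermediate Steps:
E(b, O) = b*(-7 + O) (E(b, O) = (-7 + O)*b = b*(-7 + O))
19904/(-47949) - 17534/E(-216, -14) = 19904/(-47949) - 17534*(-1/(216*(-7 - 14))) = 19904*(-1/47949) - 17534/((-216*(-21))) = -19904/47949 - 17534/4536 = -19904/47949 - 17534*1/4536 = -19904/47949 - 8767/2268 = -155170385/36249444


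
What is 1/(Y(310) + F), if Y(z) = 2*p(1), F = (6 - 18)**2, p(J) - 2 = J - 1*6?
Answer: 1/138 ≈ 0.0072464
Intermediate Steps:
p(J) = -4 + J (p(J) = 2 + (J - 1*6) = 2 + (J - 6) = 2 + (-6 + J) = -4 + J)
F = 144 (F = (-12)**2 = 144)
Y(z) = -6 (Y(z) = 2*(-4 + 1) = 2*(-3) = -6)
1/(Y(310) + F) = 1/(-6 + 144) = 1/138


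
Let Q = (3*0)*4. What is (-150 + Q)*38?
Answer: -5700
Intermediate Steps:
Q = 0 (Q = 0*4 = 0)
(-150 + Q)*38 = (-150 + 0)*38 = -150*38 = -5700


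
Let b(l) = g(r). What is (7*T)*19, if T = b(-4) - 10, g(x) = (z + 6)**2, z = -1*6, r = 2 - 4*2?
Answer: -1330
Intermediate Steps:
r = -6 (r = 2 - 8 = -6)
z = -6
g(x) = 0 (g(x) = (-6 + 6)**2 = 0**2 = 0)
b(l) = 0
T = -10 (T = 0 - 10 = -10)
(7*T)*19 = (7*(-10))*19 = -70*19 = -1330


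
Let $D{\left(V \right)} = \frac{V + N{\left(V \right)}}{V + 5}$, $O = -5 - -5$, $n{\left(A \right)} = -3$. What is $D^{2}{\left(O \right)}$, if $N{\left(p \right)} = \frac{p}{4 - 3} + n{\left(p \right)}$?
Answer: $\frac{9}{25} \approx 0.36$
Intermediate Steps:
$N{\left(p \right)} = -3 + p$ ($N{\left(p \right)} = \frac{p}{4 - 3} - 3 = \frac{p}{1} - 3 = p 1 - 3 = p - 3 = -3 + p$)
$O = 0$ ($O = -5 + 5 = 0$)
$D{\left(V \right)} = \frac{-3 + 2 V}{5 + V}$ ($D{\left(V \right)} = \frac{V + \left(-3 + V\right)}{V + 5} = \frac{-3 + 2 V}{5 + V}$)
$D^{2}{\left(O \right)} = \left(\frac{-3 + 2 \cdot 0}{5 + 0}\right)^{2} = \left(\frac{-3 + 0}{5}\right)^{2} = \left(\frac{1}{5} \left(-3\right)\right)^{2} = \left(- \frac{3}{5}\right)^{2} = \frac{9}{25}$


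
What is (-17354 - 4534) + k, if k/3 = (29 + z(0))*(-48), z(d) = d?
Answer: -26064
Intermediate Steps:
k = -4176 (k = 3*((29 + 0)*(-48)) = 3*(29*(-48)) = 3*(-1392) = -4176)
(-17354 - 4534) + k = (-17354 - 4534) - 4176 = -21888 - 4176 = -26064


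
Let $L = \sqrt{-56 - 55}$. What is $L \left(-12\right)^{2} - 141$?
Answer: $-141 + 144 i \sqrt{111} \approx -141.0 + 1517.1 i$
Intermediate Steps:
$L = i \sqrt{111}$ ($L = \sqrt{-111} = i \sqrt{111} \approx 10.536 i$)
$L \left(-12\right)^{2} - 141 = i \sqrt{111} \left(-12\right)^{2} - 141 = i \sqrt{111} \cdot 144 - 141 = 144 i \sqrt{111} - 141 = -141 + 144 i \sqrt{111}$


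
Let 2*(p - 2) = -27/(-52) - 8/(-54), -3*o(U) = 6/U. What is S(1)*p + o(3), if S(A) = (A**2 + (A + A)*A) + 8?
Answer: 70211/2808 ≈ 25.004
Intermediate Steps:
o(U) = -2/U
S(A) = 8 + 3*A**2 (S(A) = (A**2 + (2*A)*A) + 8 = (A**2 + 2*A**2) + 8 = 3*A**2 + 8 = 8 + 3*A**2)
p = 6553/2808 (p = 2 + (-27/(-52) - 8/(-54))/2 = 2 + (-27*(-1/52) - 8*(-1/54))/2 = 2 + (27/52 + 4/27)/2 = 2 + (1/2)*(937/1404) = 2 + 937/2808 = 6553/2808 ≈ 2.3337)
S(1)*p + o(3) = (8 + 3*1**2)*(6553/2808) - 2/3 = (8 + 3*1)*(6553/2808) - 2*1/3 = (8 + 3)*(6553/2808) - 2/3 = 11*(6553/2808) - 2/3 = 72083/2808 - 2/3 = 70211/2808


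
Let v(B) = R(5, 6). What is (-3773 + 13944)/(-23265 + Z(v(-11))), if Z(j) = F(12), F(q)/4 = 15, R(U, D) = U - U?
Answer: -1453/3315 ≈ -0.43831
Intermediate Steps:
R(U, D) = 0
F(q) = 60 (F(q) = 4*15 = 60)
v(B) = 0
Z(j) = 60
(-3773 + 13944)/(-23265 + Z(v(-11))) = (-3773 + 13944)/(-23265 + 60) = 10171/(-23205) = 10171*(-1/23205) = -1453/3315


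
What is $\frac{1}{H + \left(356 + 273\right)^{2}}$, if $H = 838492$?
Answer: $\frac{1}{1234133} \approx 8.1029 \cdot 10^{-7}$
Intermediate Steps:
$\frac{1}{H + \left(356 + 273\right)^{2}} = \frac{1}{838492 + \left(356 + 273\right)^{2}} = \frac{1}{838492 + 629^{2}} = \frac{1}{838492 + 395641} = \frac{1}{1234133}$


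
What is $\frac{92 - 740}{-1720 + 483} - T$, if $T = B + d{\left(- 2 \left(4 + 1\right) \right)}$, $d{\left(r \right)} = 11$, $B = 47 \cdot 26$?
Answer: $- \frac{1524573}{1237} \approx -1232.5$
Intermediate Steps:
$B = 1222$
$T = 1233$ ($T = 1222 + 11 = 1233$)
$\frac{92 - 740}{-1720 + 483} - T = \frac{92 - 740}{-1720 + 483} - 1233 = - \frac{648}{-1237} - 1233 = \left(-648\right) \left(- \frac{1}{1237}\right) - 1233 = \frac{648}{1237} - 1233 = - \frac{1524573}{1237}$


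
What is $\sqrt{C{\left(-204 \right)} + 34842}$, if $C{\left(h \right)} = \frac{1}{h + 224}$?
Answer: $\frac{\sqrt{3484205}}{10} \approx 186.66$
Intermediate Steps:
$C{\left(h \right)} = \frac{1}{224 + h}$
$\sqrt{C{\left(-204 \right)} + 34842} = \sqrt{\frac{1}{224 - 204} + 34842} = \sqrt{\frac{1}{20} + 34842} = \sqrt{\frac{696841}{20}} = \frac{\sqrt{3484205}}{10}$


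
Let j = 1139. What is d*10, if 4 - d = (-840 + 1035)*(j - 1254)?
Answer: 224290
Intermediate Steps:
d = 22429 (d = 4 - (-840 + 1035)*(1139 - 1254) = 4 - 195*(-115) = 4 - 1*(-22425) = 4 + 22425 = 22429)
d*10 = 22429*10 = 224290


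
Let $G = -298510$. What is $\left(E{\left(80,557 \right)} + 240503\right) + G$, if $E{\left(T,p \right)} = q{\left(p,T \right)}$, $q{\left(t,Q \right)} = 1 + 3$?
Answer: $-58003$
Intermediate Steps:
$q{\left(t,Q \right)} = 4$
$E{\left(T,p \right)} = 4$
$\left(E{\left(80,557 \right)} + 240503\right) + G = \left(4 + 240503\right) - 298510 = 240507 - 298510 = -58003$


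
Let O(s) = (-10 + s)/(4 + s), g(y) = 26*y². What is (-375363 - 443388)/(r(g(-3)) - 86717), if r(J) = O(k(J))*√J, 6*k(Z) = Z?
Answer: 131278316733483/13904180429767 + 3062947491*√26/13904180429767 ≈ 9.4428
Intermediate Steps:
k(Z) = Z/6
O(s) = (-10 + s)/(4 + s)
r(J) = √J*(-10 + J/6)/(4 + J/6) (r(J) = ((-10 + J/6)/(4 + J/6))*√J = √J*(-10 + J/6)/(4 + J/6))
(-375363 - 443388)/(r(g(-3)) - 86717) = (-375363 - 443388)/(√(26*(-3)²)*(-60 + 26*(-3)²)/(24 + 26*(-3)²) - 86717) = -818751/(√(26*9)*(-60 + 26*9)/(24 + 26*9) - 86717) = -818751/(√234*(-60 + 234)/(24 + 234) - 86717) = -818751/((3*√26)*174/258 - 86717) = -818751/((3*√26)*(1/258)*174 - 86717) = -818751/(87*√26/43 - 86717) = -818751/(-86717 + 87*√26/43)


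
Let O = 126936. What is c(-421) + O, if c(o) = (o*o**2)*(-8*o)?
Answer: -251314849712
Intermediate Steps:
c(o) = -8*o**4 (c(o) = o**3*(-8*o) = -8*o**4)
c(-421) + O = -8*(-421)**4 + 126936 = -8*31414372081 + 126936 = -251314976648 + 126936 = -251314849712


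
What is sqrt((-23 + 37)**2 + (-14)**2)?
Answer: 14*sqrt(2) ≈ 19.799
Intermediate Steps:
sqrt((-23 + 37)**2 + (-14)**2) = sqrt(14**2 + 196) = sqrt(196 + 196) = sqrt(392) = 14*sqrt(2)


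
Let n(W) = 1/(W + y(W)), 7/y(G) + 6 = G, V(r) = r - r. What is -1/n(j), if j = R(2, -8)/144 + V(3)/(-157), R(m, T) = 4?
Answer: 8857/7740 ≈ 1.1443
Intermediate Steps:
V(r) = 0
y(G) = 7/(-6 + G)
j = 1/36 (j = 4/144 + 0/(-157) = 4*(1/144) + 0*(-1/157) = 1/36 + 0 = 1/36 ≈ 0.027778)
n(W) = 1/(W + 7/(-6 + W))
-1/n(j) = -1/((-6 + 1/36)/(7 + (-6 + 1/36)/36)) = -1/(-215/36/(7 + (1/36)*(-215/36))) = -1/(-215/36/(7 - 215/1296)) = -1/(-215/36/(8857/1296)) = -1/((1296/8857)*(-215/36)) = -1/(-7740/8857) = -1*(-8857/7740) = 8857/7740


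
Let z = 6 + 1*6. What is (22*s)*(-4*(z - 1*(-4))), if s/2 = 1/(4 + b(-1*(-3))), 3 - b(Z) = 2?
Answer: -2816/5 ≈ -563.20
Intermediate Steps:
b(Z) = 1 (b(Z) = 3 - 1*2 = 3 - 2 = 1)
z = 12 (z = 6 + 6 = 12)
s = ⅖ (s = 2/(4 + 1) = 2/5 = 2*(⅕) = ⅖ ≈ 0.40000)
(22*s)*(-4*(z - 1*(-4))) = (22*(⅖))*(-4*(12 - 1*(-4))) = 44*(-4*(12 + 4))/5 = 44*(-4*16)/5 = (44/5)*(-64) = -2816/5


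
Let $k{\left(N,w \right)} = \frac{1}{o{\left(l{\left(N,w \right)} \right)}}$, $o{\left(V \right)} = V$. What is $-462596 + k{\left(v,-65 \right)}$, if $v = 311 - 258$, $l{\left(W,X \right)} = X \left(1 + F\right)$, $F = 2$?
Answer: $- \frac{90206221}{195} \approx -4.626 \cdot 10^{5}$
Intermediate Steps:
$l{\left(W,X \right)} = 3 X$ ($l{\left(W,X \right)} = X \left(1 + 2\right) = X 3 = 3 X$)
$v = 53$
$k{\left(N,w \right)} = \frac{1}{3 w}$
$-462596 + k{\left(v,-65 \right)} = -462596 + \frac{1}{3 \left(-65\right)} = -462596 + \frac{1}{3} \left(- \frac{1}{65}\right) = -462596 - \frac{1}{195} = - \frac{90206221}{195}$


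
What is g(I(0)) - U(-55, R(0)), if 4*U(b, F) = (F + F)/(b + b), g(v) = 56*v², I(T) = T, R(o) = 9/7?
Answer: 9/1540 ≈ 0.0058442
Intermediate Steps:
R(o) = 9/7 (R(o) = 9*(⅐) = 9/7)
U(b, F) = F/(4*b) (U(b, F) = ((F + F)/(b + b))/4 = ((2*F)/((2*b)))/4 = ((2*F)*(1/(2*b)))/4 = (F/b)/4 = F/(4*b))
g(I(0)) - U(-55, R(0)) = 56*0² - 9/(4*7*(-55)) = 56*0 - 9*(-1)/(4*7*55) = 0 - 1*(-9/1540) = 0 + 9/1540 = 9/1540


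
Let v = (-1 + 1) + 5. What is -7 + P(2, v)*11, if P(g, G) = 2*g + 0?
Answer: 37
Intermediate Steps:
v = 5 (v = 0 + 5 = 5)
P(g, G) = 2*g
-7 + P(2, v)*11 = -7 + (2*2)*11 = -7 + 4*11 = -7 + 44 = 37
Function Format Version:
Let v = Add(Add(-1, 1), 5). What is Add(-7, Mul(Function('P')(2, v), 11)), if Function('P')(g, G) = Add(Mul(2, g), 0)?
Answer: 37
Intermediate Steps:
v = 5 (v = Add(0, 5) = 5)
Function('P')(g, G) = Mul(2, g)
Add(-7, Mul(Function('P')(2, v), 11)) = Add(-7, Mul(Mul(2, 2), 11)) = Add(-7, Mul(4, 11)) = Add(-7, 44) = 37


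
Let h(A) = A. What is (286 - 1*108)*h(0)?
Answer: 0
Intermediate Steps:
(286 - 1*108)*h(0) = (286 - 1*108)*0 = (286 - 108)*0 = 178*0 = 0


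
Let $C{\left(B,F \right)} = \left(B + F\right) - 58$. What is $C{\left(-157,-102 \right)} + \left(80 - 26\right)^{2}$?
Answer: $2599$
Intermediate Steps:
$C{\left(B,F \right)} = -58 + B + F$
$C{\left(-157,-102 \right)} + \left(80 - 26\right)^{2} = \left(-58 - 157 - 102\right) + \left(80 - 26\right)^{2} = -317 + 54^{2} = -317 + 2916 = 2599$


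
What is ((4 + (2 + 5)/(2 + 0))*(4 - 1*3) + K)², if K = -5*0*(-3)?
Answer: 225/4 ≈ 56.250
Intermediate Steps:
K = 0 (K = 0*(-3) = 0)
((4 + (2 + 5)/(2 + 0))*(4 - 1*3) + K)² = ((4 + (2 + 5)/(2 + 0))*(4 - 1*3) + 0)² = ((4 + 7/2)*(4 - 3) + 0)² = ((4 + 7*(½))*1 + 0)² = ((4 + 7/2)*1 + 0)² = ((15/2)*1 + 0)² = (15/2 + 0)² = (15/2)² = 225/4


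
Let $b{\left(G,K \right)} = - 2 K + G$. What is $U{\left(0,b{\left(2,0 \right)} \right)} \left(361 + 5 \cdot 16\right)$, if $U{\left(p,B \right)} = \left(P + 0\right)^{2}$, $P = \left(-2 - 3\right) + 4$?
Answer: $441$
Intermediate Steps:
$b{\left(G,K \right)} = G - 2 K$
$P = -1$ ($P = -5 + 4 = -1$)
$U{\left(p,B \right)} = 1$ ($U{\left(p,B \right)} = \left(-1 + 0\right)^{2} = \left(-1\right)^{2} = 1$)
$U{\left(0,b{\left(2,0 \right)} \right)} \left(361 + 5 \cdot 16\right) = 1 \left(361 + 5 \cdot 16\right) = 1 \left(361 + 80\right) = 1 \cdot 441 = 441$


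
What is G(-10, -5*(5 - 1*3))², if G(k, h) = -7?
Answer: 49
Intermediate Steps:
G(-10, -5*(5 - 1*3))² = (-7)² = 49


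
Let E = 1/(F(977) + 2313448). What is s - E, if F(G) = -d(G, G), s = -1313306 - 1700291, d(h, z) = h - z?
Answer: -6971799952457/2313448 ≈ -3.0136e+6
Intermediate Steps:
s = -3013597
F(G) = 0 (F(G) = -(G - G) = -1*0 = 0)
E = 1/2313448 (E = 1/(0 + 2313448) = 1/2313448 ≈ 4.3226e-7)
s - E = -3013597 - 1*1/2313448 = -3013597 - 1/2313448 = -6971799952457/2313448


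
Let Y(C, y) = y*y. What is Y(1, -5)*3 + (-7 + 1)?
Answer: 69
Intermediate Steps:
Y(C, y) = y**2
Y(1, -5)*3 + (-7 + 1) = (-5)**2*3 + (-7 + 1) = 25*3 - 6 = 75 - 6 = 69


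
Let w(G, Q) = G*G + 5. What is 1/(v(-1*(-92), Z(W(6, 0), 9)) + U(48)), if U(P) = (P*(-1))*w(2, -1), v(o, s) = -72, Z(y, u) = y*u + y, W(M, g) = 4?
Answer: -1/504 ≈ -0.0019841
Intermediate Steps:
w(G, Q) = 5 + G² (w(G, Q) = G² + 5 = 5 + G²)
Z(y, u) = y + u*y (Z(y, u) = u*y + y = y + u*y)
U(P) = -9*P (U(P) = (P*(-1))*(5 + 2²) = (-P)*(5 + 4) = -P*9 = -9*P)
1/(v(-1*(-92), Z(W(6, 0), 9)) + U(48)) = 1/(-72 - 9*48) = 1/(-72 - 432) = 1/(-504) = -1/504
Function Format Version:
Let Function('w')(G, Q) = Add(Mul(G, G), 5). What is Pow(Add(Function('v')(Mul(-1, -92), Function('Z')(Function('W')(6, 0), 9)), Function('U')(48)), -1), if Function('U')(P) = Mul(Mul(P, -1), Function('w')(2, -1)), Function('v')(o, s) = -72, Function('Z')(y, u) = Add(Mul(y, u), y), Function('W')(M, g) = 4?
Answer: Rational(-1, 504) ≈ -0.0019841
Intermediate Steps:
Function('w')(G, Q) = Add(5, Pow(G, 2)) (Function('w')(G, Q) = Add(Pow(G, 2), 5) = Add(5, Pow(G, 2)))
Function('Z')(y, u) = Add(y, Mul(u, y)) (Function('Z')(y, u) = Add(Mul(u, y), y) = Add(y, Mul(u, y)))
Function('U')(P) = Mul(-9, P) (Function('U')(P) = Mul(Mul(P, -1), Add(5, Pow(2, 2))) = Mul(Mul(-1, P), Add(5, 4)) = Mul(Mul(-1, P), 9) = Mul(-9, P))
Pow(Add(Function('v')(Mul(-1, -92), Function('Z')(Function('W')(6, 0), 9)), Function('U')(48)), -1) = Pow(Add(-72, Mul(-9, 48)), -1) = Pow(Add(-72, -432), -1) = Pow(-504, -1) = Rational(-1, 504)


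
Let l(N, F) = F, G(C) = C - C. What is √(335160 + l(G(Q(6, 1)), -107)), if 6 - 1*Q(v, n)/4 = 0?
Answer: √335053 ≈ 578.84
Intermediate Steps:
Q(v, n) = 24 (Q(v, n) = 24 - 4*0 = 24 + 0 = 24)
G(C) = 0
√(335160 + l(G(Q(6, 1)), -107)) = √(335160 - 107) = √335053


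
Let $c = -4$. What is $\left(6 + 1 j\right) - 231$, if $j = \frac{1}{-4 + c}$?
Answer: $- \frac{1801}{8} \approx -225.13$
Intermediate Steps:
$j = - \frac{1}{8}$ ($j = \frac{1}{-4 - 4} = \frac{1}{-8} = - \frac{1}{8} \approx -0.125$)
$\left(6 + 1 j\right) - 231 = \left(6 + 1 \left(- \frac{1}{8}\right)\right) - 231 = \left(6 - \frac{1}{8}\right) - 231 = \frac{47}{8} - 231 = - \frac{1801}{8}$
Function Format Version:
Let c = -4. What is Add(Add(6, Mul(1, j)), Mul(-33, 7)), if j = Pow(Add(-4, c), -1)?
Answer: Rational(-1801, 8) ≈ -225.13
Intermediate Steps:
j = Rational(-1, 8) (j = Pow(Add(-4, -4), -1) = Pow(-8, -1) = Rational(-1, 8) ≈ -0.12500)
Add(Add(6, Mul(1, j)), Mul(-33, 7)) = Add(Add(6, Mul(1, Rational(-1, 8))), Mul(-33, 7)) = Add(Add(6, Rational(-1, 8)), -231) = Add(Rational(47, 8), -231) = Rational(-1801, 8)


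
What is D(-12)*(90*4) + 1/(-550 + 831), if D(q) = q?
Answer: -1213919/281 ≈ -4320.0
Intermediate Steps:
D(-12)*(90*4) + 1/(-550 + 831) = -1080*4 + 1/(-550 + 831) = -12*360 + 1/281 = -4320 + 1/281 = -1213919/281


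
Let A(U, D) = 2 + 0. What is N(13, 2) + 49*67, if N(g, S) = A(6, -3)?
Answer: 3285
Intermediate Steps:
A(U, D) = 2
N(g, S) = 2
N(13, 2) + 49*67 = 2 + 49*67 = 2 + 3283 = 3285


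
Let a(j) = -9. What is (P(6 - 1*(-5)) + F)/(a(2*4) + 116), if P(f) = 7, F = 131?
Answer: 138/107 ≈ 1.2897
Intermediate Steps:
(P(6 - 1*(-5)) + F)/(a(2*4) + 116) = (7 + 131)/(-9 + 116) = 138/107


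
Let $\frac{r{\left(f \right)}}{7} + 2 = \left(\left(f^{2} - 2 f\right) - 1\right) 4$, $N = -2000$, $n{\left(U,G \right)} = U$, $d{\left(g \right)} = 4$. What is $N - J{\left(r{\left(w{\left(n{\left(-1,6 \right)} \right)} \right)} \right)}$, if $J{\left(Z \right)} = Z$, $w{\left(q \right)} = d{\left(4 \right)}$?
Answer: $-2182$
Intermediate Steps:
$w{\left(q \right)} = 4$
$r{\left(f \right)} = -42 - 56 f + 28 f^{2}$ ($r{\left(f \right)} = -14 + 7 \left(\left(f^{2} - 2 f\right) - 1\right) 4 = -14 + 7 \left(-1 + f^{2} - 2 f\right) 4 = -14 + 7 \left(-4 - 8 f + 4 f^{2}\right) = -14 - \left(28 - 28 f^{2} + 56 f\right) = -42 - 56 f + 28 f^{2}$)
$N - J{\left(r{\left(w{\left(n{\left(-1,6 \right)} \right)} \right)} \right)} = -2000 - \left(-42 - 224 + 28 \cdot 4^{2}\right) = -2000 - \left(-42 - 224 + 28 \cdot 16\right) = -2000 - \left(-42 - 224 + 448\right) = -2000 - 182 = -2182$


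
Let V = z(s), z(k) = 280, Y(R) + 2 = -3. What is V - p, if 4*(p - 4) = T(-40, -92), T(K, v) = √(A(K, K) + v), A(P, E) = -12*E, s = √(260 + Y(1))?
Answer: 276 - √97/2 ≈ 271.08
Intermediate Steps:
Y(R) = -5 (Y(R) = -2 - 3 = -5)
s = √255 (s = √(260 - 5) = √255 ≈ 15.969)
T(K, v) = √(v - 12*K) (T(K, v) = √(-12*K + v) = √(v - 12*K))
p = 4 + √97/2 (p = 4 + √(-92 - 12*(-40))/4 = 4 + √(-92 + 480)/4 = 4 + √388/4 = 4 + (2*√97)/4 = 4 + √97/2 ≈ 8.9244)
V = 280
V - p = 280 - (4 + √97/2) = 280 + (-4 - √97/2) = 276 - √97/2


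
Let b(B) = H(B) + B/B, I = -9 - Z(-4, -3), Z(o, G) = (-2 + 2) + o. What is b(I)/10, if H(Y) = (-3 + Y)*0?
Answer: ⅒ ≈ 0.10000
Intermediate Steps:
Z(o, G) = o (Z(o, G) = 0 + o = o)
H(Y) = 0
I = -5 (I = -9 - 1*(-4) = -9 + 4 = -5)
b(B) = 1 (b(B) = 0 + B/B = 0 + 1 = 1)
b(I)/10 = 1/10 = 1*(⅒) = ⅒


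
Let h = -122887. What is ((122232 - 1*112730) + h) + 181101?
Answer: 67716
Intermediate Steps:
((122232 - 1*112730) + h) + 181101 = ((122232 - 1*112730) - 122887) + 181101 = ((122232 - 112730) - 122887) + 181101 = (9502 - 122887) + 181101 = -113385 + 181101 = 67716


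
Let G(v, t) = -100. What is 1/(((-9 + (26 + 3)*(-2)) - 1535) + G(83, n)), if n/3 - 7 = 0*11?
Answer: -1/1702 ≈ -0.00058754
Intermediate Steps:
n = 21 (n = 21 + 3*(0*11) = 21 + 3*0 = 21 + 0 = 21)
1/(((-9 + (26 + 3)*(-2)) - 1535) + G(83, n)) = 1/(((-9 + (26 + 3)*(-2)) - 1535) - 100) = 1/(((-9 + 29*(-2)) - 1535) - 100) = 1/(((-9 - 58) - 1535) - 100) = 1/((-67 - 1535) - 100) = 1/(-1602 - 100) = 1/(-1702) = -1/1702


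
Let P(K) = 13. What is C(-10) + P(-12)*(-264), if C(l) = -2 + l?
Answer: -3444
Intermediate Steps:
C(-10) + P(-12)*(-264) = (-2 - 10) + 13*(-264) = -12 - 3432 = -3444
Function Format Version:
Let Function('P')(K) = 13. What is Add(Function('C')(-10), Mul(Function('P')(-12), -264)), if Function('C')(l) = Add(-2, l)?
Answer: -3444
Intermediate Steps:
Add(Function('C')(-10), Mul(Function('P')(-12), -264)) = Add(Add(-2, -10), Mul(13, -264)) = Add(-12, -3432) = -3444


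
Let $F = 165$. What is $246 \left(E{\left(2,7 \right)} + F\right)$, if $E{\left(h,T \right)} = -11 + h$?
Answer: $38376$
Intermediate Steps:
$246 \left(E{\left(2,7 \right)} + F\right) = 246 \left(\left(-11 + 2\right) + 165\right) = 246 \left(-9 + 165\right) = 246 \cdot 156 = 38376$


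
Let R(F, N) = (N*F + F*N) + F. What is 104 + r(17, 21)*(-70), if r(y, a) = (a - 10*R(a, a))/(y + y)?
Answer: 317083/17 ≈ 18652.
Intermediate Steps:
R(F, N) = F + 2*F*N (R(F, N) = (F*N + F*N) + F = 2*F*N + F = F + 2*F*N)
r(y, a) = (a - 10*a*(1 + 2*a))/(2*y) (r(y, a) = (a - 10*a*(1 + 2*a))/(y + y) = (a - 10*a*(1 + 2*a))/((2*y)) = (a - 10*a*(1 + 2*a))*(1/(2*y)) = (a - 10*a*(1 + 2*a))/(2*y))
104 + r(17, 21)*(-70) = 104 + ((1/2)*21*(-9 - 20*21)/17)*(-70) = 104 + ((1/2)*21*(1/17)*(-9 - 420))*(-70) = 104 + ((1/2)*21*(1/17)*(-429))*(-70) = 104 - 9009/34*(-70) = 104 + 315315/17 = 317083/17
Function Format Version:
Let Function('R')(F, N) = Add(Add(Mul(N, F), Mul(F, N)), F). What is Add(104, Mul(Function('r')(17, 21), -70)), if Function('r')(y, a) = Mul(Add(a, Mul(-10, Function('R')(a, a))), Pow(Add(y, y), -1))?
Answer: Rational(317083, 17) ≈ 18652.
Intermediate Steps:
Function('R')(F, N) = Add(F, Mul(2, F, N)) (Function('R')(F, N) = Add(Add(Mul(F, N), Mul(F, N)), F) = Add(Mul(2, F, N), F) = Add(F, Mul(2, F, N)))
Function('r')(y, a) = Mul(Rational(1, 2), Pow(y, -1), Add(a, Mul(-10, a, Add(1, Mul(2, a))))) (Function('r')(y, a) = Mul(Add(a, Mul(-10, Mul(a, Add(1, Mul(2, a))))), Pow(Add(y, y), -1)) = Mul(Add(a, Mul(-10, a, Add(1, Mul(2, a)))), Pow(Mul(2, y), -1)) = Mul(Add(a, Mul(-10, a, Add(1, Mul(2, a)))), Mul(Rational(1, 2), Pow(y, -1))) = Mul(Rational(1, 2), Pow(y, -1), Add(a, Mul(-10, a, Add(1, Mul(2, a))))))
Add(104, Mul(Function('r')(17, 21), -70)) = Add(104, Mul(Mul(Rational(1, 2), 21, Pow(17, -1), Add(-9, Mul(-20, 21))), -70)) = Add(104, Mul(Mul(Rational(1, 2), 21, Rational(1, 17), Add(-9, -420)), -70)) = Add(104, Mul(Mul(Rational(1, 2), 21, Rational(1, 17), -429), -70)) = Add(104, Mul(Rational(-9009, 34), -70)) = Add(104, Rational(315315, 17)) = Rational(317083, 17)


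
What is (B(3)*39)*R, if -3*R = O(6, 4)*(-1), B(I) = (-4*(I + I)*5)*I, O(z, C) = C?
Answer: -18720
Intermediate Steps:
B(I) = -40*I² (B(I) = (-4*2*I*5)*I = (-40*I)*I = -40*I²)
R = 4/3 (R = -4*(-1)/3 = -⅓*(-4) = 4/3 ≈ 1.3333)
(B(3)*39)*R = (-40*3²*39)*(4/3) = (-40*9*39)*(4/3) = -360*39*(4/3) = -14040*4/3 = -18720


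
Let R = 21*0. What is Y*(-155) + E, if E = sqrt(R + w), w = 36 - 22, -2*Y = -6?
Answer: -465 + sqrt(14) ≈ -461.26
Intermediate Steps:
Y = 3 (Y = -1/2*(-6) = 3)
w = 14
R = 0
E = sqrt(14) (E = sqrt(0 + 14) = sqrt(14) ≈ 3.7417)
Y*(-155) + E = 3*(-155) + sqrt(14) = -465 + sqrt(14)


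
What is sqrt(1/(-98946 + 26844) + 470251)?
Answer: sqrt(2444693123107302)/72102 ≈ 685.75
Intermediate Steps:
sqrt(1/(-98946 + 26844) + 470251) = sqrt(1/(-72102) + 470251) = sqrt(-1/72102 + 470251) = sqrt(33906037601/72102) = sqrt(2444693123107302)/72102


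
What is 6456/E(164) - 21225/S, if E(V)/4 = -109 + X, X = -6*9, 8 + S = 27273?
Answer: -9493077/888839 ≈ -10.680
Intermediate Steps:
S = 27265 (S = -8 + 27273 = 27265)
X = -54
E(V) = -652 (E(V) = 4*(-109 - 54) = 4*(-163) = -652)
6456/E(164) - 21225/S = 6456/(-652) - 21225/27265 = 6456*(-1/652) - 21225*1/27265 = -1614/163 - 4245/5453 = -9493077/888839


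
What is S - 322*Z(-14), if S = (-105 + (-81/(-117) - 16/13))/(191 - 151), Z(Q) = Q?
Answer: 585697/130 ≈ 4505.4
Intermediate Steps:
S = -343/130 (S = (-105 + (-81*(-1/117) - 16*1/13))/40 = (-105 + (9/13 - 16/13))*(1/40) = (-105 - 7/13)*(1/40) = -1372/13*1/40 = -343/130 ≈ -2.6385)
S - 322*Z(-14) = -343/130 - 322*(-14) = -343/130 + 4508 = 585697/130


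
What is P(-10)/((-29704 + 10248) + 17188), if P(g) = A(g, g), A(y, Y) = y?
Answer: 5/1134 ≈ 0.0044092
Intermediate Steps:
P(g) = g
P(-10)/((-29704 + 10248) + 17188) = -10/((-29704 + 10248) + 17188) = -10/(-19456 + 17188) = -10/(-2268) = -10*(-1/2268) = 5/1134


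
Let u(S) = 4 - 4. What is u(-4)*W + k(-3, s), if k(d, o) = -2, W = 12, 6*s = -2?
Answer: -2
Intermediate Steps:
s = -⅓ (s = (⅙)*(-2) = -⅓ ≈ -0.33333)
u(S) = 0
u(-4)*W + k(-3, s) = 0*12 - 2 = 0 - 2 = -2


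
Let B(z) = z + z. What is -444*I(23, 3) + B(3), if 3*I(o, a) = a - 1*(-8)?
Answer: -1622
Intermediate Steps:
I(o, a) = 8/3 + a/3 (I(o, a) = (a - 1*(-8))/3 = (a + 8)/3 = (8 + a)/3 = 8/3 + a/3)
B(z) = 2*z
-444*I(23, 3) + B(3) = -444*(8/3 + (⅓)*3) + 2*3 = -444*(8/3 + 1) + 6 = -444*11/3 + 6 = -1628 + 6 = -1622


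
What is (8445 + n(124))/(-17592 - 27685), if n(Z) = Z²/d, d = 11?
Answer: -108271/498047 ≈ -0.21739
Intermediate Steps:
n(Z) = Z²/11
(8445 + n(124))/(-17592 - 27685) = (8445 + (1/11)*124²)/(-17592 - 27685) = (8445 + (1/11)*15376)/(-45277) = (8445 + 15376/11)*(-1/45277) = (108271/11)*(-1/45277) = -108271/498047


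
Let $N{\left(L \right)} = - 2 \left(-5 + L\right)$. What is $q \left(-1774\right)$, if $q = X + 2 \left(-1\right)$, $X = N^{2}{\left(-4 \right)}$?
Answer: $-571228$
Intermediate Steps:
$N{\left(L \right)} = 10 - 2 L$
$X = 324$ ($X = \left(10 - -8\right)^{2} = \left(10 + 8\right)^{2} = 18^{2} = 324$)
$q = 322$ ($q = 324 + 2 \left(-1\right) = 324 - 2 = 322$)
$q \left(-1774\right) = 322 \left(-1774\right) = -571228$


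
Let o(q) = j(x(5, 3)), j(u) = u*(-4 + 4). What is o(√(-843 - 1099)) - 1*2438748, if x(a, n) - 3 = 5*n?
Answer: -2438748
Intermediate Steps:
x(a, n) = 3 + 5*n
j(u) = 0 (j(u) = u*0 = 0)
o(q) = 0
o(√(-843 - 1099)) - 1*2438748 = 0 - 1*2438748 = 0 - 2438748 = -2438748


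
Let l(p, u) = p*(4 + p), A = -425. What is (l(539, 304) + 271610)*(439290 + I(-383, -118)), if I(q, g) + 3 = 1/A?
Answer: 105350675367538/425 ≈ 2.4788e+11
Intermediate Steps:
I(q, g) = -1276/425 (I(q, g) = -3 + 1/(-425) = -3 - 1/425 = -1276/425)
(l(539, 304) + 271610)*(439290 + I(-383, -118)) = (539*(4 + 539) + 271610)*(439290 - 1276/425) = (539*543 + 271610)*(186696974/425) = (292677 + 271610)*(186696974/425) = 564287*(186696974/425) = 105350675367538/425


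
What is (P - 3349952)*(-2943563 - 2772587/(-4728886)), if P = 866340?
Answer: 17285655255991785186/2364443 ≈ 7.3107e+12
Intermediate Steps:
(P - 3349952)*(-2943563 - 2772587/(-4728886)) = (866340 - 3349952)*(-2943563 - 2772587/(-4728886)) = -2483612*(-2943563 - 2772587*(-1/4728886)) = -2483612*(-2943563 + 2772587/4728886) = -2483612*(-13919771088231/4728886) = 17285655255991785186/2364443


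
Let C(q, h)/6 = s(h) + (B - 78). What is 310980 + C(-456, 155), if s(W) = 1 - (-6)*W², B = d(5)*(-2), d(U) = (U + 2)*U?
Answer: 1174998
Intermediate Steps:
d(U) = U*(2 + U) (d(U) = (2 + U)*U = U*(2 + U))
B = -70 (B = (5*(2 + 5))*(-2) = (5*7)*(-2) = 35*(-2) = -70)
s(W) = 1 + 6*W²
C(q, h) = -882 + 36*h² (C(q, h) = 6*((1 + 6*h²) + (-70 - 78)) = 6*((1 + 6*h²) - 148) = 6*(-147 + 6*h²) = -882 + 36*h²)
310980 + C(-456, 155) = 310980 + (-882 + 36*155²) = 310980 + (-882 + 36*24025) = 310980 + (-882 + 864900) = 310980 + 864018 = 1174998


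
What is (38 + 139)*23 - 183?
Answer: 3888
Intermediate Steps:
(38 + 139)*23 - 183 = 177*23 - 183 = 4071 - 183 = 3888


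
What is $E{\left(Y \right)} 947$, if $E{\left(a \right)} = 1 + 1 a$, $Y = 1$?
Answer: $1894$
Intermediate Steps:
$E{\left(a \right)} = 1 + a$
$E{\left(Y \right)} 947 = \left(1 + 1\right) 947 = 2 \cdot 947 = 1894$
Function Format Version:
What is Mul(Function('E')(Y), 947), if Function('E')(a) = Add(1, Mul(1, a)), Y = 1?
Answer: 1894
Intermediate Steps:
Function('E')(a) = Add(1, a)
Mul(Function('E')(Y), 947) = Mul(Add(1, 1), 947) = Mul(2, 947) = 1894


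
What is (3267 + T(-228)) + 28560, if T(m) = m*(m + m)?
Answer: 135795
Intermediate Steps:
T(m) = 2*m² (T(m) = m*(2*m) = 2*m²)
(3267 + T(-228)) + 28560 = (3267 + 2*(-228)²) + 28560 = (3267 + 2*51984) + 28560 = (3267 + 103968) + 28560 = 107235 + 28560 = 135795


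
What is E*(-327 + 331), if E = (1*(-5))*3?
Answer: -60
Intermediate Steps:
E = -15 (E = -5*3 = -15)
E*(-327 + 331) = -15*(-327 + 331) = -15*4 = -60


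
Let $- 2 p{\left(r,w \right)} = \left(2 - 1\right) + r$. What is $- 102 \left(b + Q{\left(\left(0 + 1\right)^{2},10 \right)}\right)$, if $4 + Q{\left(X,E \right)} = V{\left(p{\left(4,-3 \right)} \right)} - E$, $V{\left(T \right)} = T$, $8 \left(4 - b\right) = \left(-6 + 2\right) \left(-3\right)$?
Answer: $1428$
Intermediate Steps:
$b = \frac{5}{2}$ ($b = 4 - \frac{\left(-6 + 2\right) \left(-3\right)}{8} = 4 - \frac{\left(-4\right) \left(-3\right)}{8} = 4 - \frac{3}{2} = \frac{5}{2} \approx 2.5$)
$p{\left(r,w \right)} = - \frac{1}{2} - \frac{r}{2}$ ($p{\left(r,w \right)} = - \frac{\left(2 - 1\right) + r}{2} = - \frac{1 + r}{2} = - \frac{1}{2} - \frac{r}{2}$)
$Q{\left(X,E \right)} = - \frac{13}{2} - E$ ($Q{\left(X,E \right)} = -4 - \left(\frac{5}{2} + E\right) = - \frac{13}{2} - E$)
$- 102 \left(b + Q{\left(\left(0 + 1\right)^{2},10 \right)}\right) = - 102 \left(\frac{5}{2} - \frac{33}{2}\right) = \left(-102\right) \left(-14\right) = 1428$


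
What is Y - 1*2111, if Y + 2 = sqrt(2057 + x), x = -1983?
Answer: -2113 + sqrt(74) ≈ -2104.4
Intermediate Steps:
Y = -2 + sqrt(74) (Y = -2 + sqrt(2057 - 1983) = -2 + sqrt(74) ≈ 6.6023)
Y - 1*2111 = (-2 + sqrt(74)) - 1*2111 = (-2 + sqrt(74)) - 2111 = -2113 + sqrt(74)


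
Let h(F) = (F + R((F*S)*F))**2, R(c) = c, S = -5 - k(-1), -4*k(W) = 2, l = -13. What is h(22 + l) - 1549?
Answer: 499325/4 ≈ 1.2483e+5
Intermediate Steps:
k(W) = -1/2 (k(W) = -1/4*2 = -1/2)
S = -9/2 (S = -5 - 1*(-1/2) = -5 + 1/2 = -9/2 ≈ -4.5000)
h(F) = (F - 9*F**2/2)**2 (h(F) = (F + (F*(-9/2))*F)**2 = (F + (-9*F/2)*F)**2 = (F - 9*F**2/2)**2)
h(22 + l) - 1549 = (22 - 13)**2*(-2 + 9*(22 - 13))**2/4 - 1549 = (1/4)*9**2*(-2 + 9*9)**2 - 1549 = (1/4)*81*(-2 + 81)**2 - 1549 = (1/4)*81*79**2 - 1549 = (1/4)*81*6241 - 1549 = 505521/4 - 1549 = 499325/4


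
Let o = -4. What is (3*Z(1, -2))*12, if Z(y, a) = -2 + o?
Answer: -216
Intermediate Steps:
Z(y, a) = -6 (Z(y, a) = -2 - 4 = -6)
(3*Z(1, -2))*12 = (3*(-6))*12 = -18*12 = -216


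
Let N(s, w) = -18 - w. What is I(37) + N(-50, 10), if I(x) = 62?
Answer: 34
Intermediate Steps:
I(37) + N(-50, 10) = 62 + (-18 - 1*10) = 62 + (-18 - 10) = 62 - 28 = 34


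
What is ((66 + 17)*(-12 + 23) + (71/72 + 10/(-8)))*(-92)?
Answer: -1511491/18 ≈ -83972.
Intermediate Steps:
((66 + 17)*(-12 + 23) + (71/72 + 10/(-8)))*(-92) = (83*11 + (71*(1/72) + 10*(-⅛)))*(-92) = (913 + (71/72 - 5/4))*(-92) = (913 - 19/72)*(-92) = (65717/72)*(-92) = -1511491/18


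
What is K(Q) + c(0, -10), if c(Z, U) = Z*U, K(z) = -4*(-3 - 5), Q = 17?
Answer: 32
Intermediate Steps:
K(z) = 32 (K(z) = -4*(-8) = 32)
c(Z, U) = U*Z
K(Q) + c(0, -10) = 32 - 10*0 = 32 + 0 = 32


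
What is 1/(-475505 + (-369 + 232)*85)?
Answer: -1/487150 ≈ -2.0528e-6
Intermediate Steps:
1/(-475505 + (-369 + 232)*85) = 1/(-475505 - 137*85) = 1/(-475505 - 11645) = 1/(-487150) = -1/487150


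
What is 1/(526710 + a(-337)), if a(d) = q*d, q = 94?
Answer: 1/495032 ≈ 2.0201e-6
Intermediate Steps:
a(d) = 94*d
1/(526710 + a(-337)) = 1/(526710 + 94*(-337)) = 1/(526710 - 31678) = 1/495032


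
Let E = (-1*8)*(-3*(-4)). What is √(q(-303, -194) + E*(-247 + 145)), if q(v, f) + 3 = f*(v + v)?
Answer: √127353 ≈ 356.87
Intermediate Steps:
E = -96 (E = -8*12 = -96)
q(v, f) = -3 + 2*f*v (q(v, f) = -3 + f*(v + v) = -3 + f*(2*v) = -3 + 2*f*v)
√(q(-303, -194) + E*(-247 + 145)) = √((-3 + 2*(-194)*(-303)) - 96*(-247 + 145)) = √((-3 + 117564) - 96*(-102)) = √(117561 + 9792) = √127353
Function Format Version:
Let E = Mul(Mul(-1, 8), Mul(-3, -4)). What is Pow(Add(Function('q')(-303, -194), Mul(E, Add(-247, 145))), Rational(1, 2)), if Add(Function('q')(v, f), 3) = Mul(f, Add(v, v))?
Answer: Pow(127353, Rational(1, 2)) ≈ 356.87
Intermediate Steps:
E = -96 (E = Mul(-8, 12) = -96)
Function('q')(v, f) = Add(-3, Mul(2, f, v)) (Function('q')(v, f) = Add(-3, Mul(f, Add(v, v))) = Add(-3, Mul(f, Mul(2, v))) = Add(-3, Mul(2, f, v)))
Pow(Add(Function('q')(-303, -194), Mul(E, Add(-247, 145))), Rational(1, 2)) = Pow(Add(Add(-3, Mul(2, -194, -303)), Mul(-96, Add(-247, 145))), Rational(1, 2)) = Pow(Add(Add(-3, 117564), Mul(-96, -102)), Rational(1, 2)) = Pow(Add(117561, 9792), Rational(1, 2)) = Pow(127353, Rational(1, 2))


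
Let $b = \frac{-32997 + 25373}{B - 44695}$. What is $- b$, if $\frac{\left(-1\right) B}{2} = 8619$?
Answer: $- \frac{7624}{61933} \approx -0.1231$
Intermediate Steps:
$B = -17238$ ($B = \left(-2\right) 8619 = -17238$)
$b = \frac{7624}{61933}$ ($b = \frac{-32997 + 25373}{-17238 - 44695} = - \frac{7624}{-61933} = \left(-7624\right) \left(- \frac{1}{61933}\right) = \frac{7624}{61933} \approx 0.1231$)
$- b = \left(-1\right) \frac{7624}{61933} = - \frac{7624}{61933}$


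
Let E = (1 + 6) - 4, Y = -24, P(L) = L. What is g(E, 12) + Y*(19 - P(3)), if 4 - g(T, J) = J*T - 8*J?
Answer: -320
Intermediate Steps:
E = 3 (E = 7 - 4 = 3)
g(T, J) = 4 + 8*J - J*T (g(T, J) = 4 - (J*T - 8*J) = 4 - (-8*J + J*T) = 4 + (8*J - J*T) = 4 + 8*J - J*T)
g(E, 12) + Y*(19 - P(3)) = (4 + 8*12 - 1*12*3) - 24*(19 - 1*3) = (4 + 96 - 36) - 24*(19 - 3) = 64 - 24*16 = 64 - 384 = -320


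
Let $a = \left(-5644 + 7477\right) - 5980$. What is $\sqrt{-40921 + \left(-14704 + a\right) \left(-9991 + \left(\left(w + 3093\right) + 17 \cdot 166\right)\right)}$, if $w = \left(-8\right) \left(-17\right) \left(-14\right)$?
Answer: $\sqrt{112688059} \approx 10615.0$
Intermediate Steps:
$a = -4147$ ($a = 1833 - 5980 = -4147$)
$w = -1904$ ($w = 136 \left(-14\right) = -1904$)
$\sqrt{-40921 + \left(-14704 + a\right) \left(-9991 + \left(\left(w + 3093\right) + 17 \cdot 166\right)\right)} = \sqrt{-40921 + \left(-14704 - 4147\right) \left(-9991 + \left(\left(-1904 + 3093\right) + 17 \cdot 166\right)\right)} = \sqrt{-40921 - 18851 \left(-9991 + \left(1189 + 2822\right)\right)} = \sqrt{-40921 - 18851 \left(-9991 + 4011\right)} = \sqrt{-40921 - -112728980} = \sqrt{-40921 + 112728980} = \sqrt{112688059}$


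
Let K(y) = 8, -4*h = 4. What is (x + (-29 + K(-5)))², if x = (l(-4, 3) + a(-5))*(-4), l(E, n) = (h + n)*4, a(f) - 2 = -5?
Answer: 1681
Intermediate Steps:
h = -1 (h = -¼*4 = -1)
a(f) = -3 (a(f) = 2 - 5 = -3)
l(E, n) = -4 + 4*n (l(E, n) = (-1 + n)*4 = -4 + 4*n)
x = -20 (x = ((-4 + 4*3) - 3)*(-4) = ((-4 + 12) - 3)*(-4) = (8 - 3)*(-4) = 5*(-4) = -20)
(x + (-29 + K(-5)))² = (-20 + (-29 + 8))² = (-20 - 21)² = (-41)² = 1681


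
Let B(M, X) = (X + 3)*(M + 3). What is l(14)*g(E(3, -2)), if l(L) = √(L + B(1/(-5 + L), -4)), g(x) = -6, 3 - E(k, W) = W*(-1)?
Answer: -14*√2 ≈ -19.799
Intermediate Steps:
E(k, W) = 3 + W (E(k, W) = 3 - W*(-1) = 3 - (-1)*W = 3 + W)
B(M, X) = (3 + M)*(3 + X) (B(M, X) = (3 + X)*(3 + M) = (3 + M)*(3 + X))
l(L) = √(-3 + L - 1/(-5 + L)) (l(L) = √(L + (9 + 3/(-5 + L) + 3*(-4) - 4/(-5 + L))) = √(L + (9 + 3/(-5 + L) - 12 - 4/(-5 + L))) = √(L + (-3 - 1/(-5 + L))) = √(-3 + L - 1/(-5 + L)))
l(14)*g(E(3, -2)) = √((-1 + (-5 + 14)*(-3 + 14))/(-5 + 14))*(-6) = √((-1 + 9*11)/9)*(-6) = √((-1 + 99)/9)*(-6) = √((⅑)*98)*(-6) = √(98/9)*(-6) = (7*√2/3)*(-6) = -14*√2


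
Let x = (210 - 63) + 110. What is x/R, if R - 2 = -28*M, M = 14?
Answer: -257/390 ≈ -0.65897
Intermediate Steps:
R = -390 (R = 2 - 28*14 = 2 - 392 = -390)
x = 257 (x = 147 + 110 = 257)
x/R = 257/(-390) = 257*(-1/390) = -257/390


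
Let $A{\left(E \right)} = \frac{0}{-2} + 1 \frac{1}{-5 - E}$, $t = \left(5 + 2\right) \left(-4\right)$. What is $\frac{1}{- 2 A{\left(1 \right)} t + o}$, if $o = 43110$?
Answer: $\frac{3}{129302} \approx 2.3201 \cdot 10^{-5}$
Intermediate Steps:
$t = -28$ ($t = 7 \left(-4\right) = -28$)
$A{\left(E \right)} = \frac{1}{-5 - E}$ ($A{\left(E \right)} = 0 \left(- \frac{1}{2}\right) + \frac{1}{-5 - E} = 0 + \frac{1}{-5 - E} = \frac{1}{-5 - E}$)
$\frac{1}{- 2 A{\left(1 \right)} t + o} = \frac{1}{- 2 \left(- \frac{1}{5 + 1}\right) \left(-28\right) + 43110} = \frac{1}{- 2 \left(- \frac{1}{6}\right) \left(-28\right) + 43110} = \frac{1}{- 2 \left(\left(-1\right) \frac{1}{6}\right) \left(-28\right) + 43110} = \frac{1}{\left(-2\right) \left(- \frac{1}{6}\right) \left(-28\right) + 43110} = \frac{1}{\frac{1}{3} \left(-28\right) + 43110} = \frac{1}{- \frac{28}{3} + 43110} = \frac{1}{\frac{129302}{3}} = \frac{3}{129302}$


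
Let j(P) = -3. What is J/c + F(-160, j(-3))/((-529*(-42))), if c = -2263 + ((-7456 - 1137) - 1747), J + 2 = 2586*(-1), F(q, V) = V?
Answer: 19154125/93337818 ≈ 0.20521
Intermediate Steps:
J = -2588 (J = -2 + 2586*(-1) = -2 - 2586 = -2588)
c = -12603 (c = -2263 + (-8593 - 1747) = -2263 - 10340 = -12603)
J/c + F(-160, j(-3))/((-529*(-42))) = -2588/(-12603) - 3/((-529*(-42))) = -2588*(-1/12603) - 3/22218 = 2588/12603 - 3*1/22218 = 2588/12603 - 1/7406 = 19154125/93337818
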